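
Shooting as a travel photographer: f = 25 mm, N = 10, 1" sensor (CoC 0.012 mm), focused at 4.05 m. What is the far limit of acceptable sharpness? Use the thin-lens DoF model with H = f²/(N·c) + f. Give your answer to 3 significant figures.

17.8 m

Hyperfocal distance H = f²/(N·c) + f = 25²/(10 × 0.012) + 25 = 625/0.12 + 25 ≈ 5233.3 mm ≈ 5.233 m.
Far limit Df = s·(H − f)/(H − s) = 4050 × (5233.3 − 25) / (5233.3 − 4050) = 4050 × 5208.3 / 1183.3 ≈ 17826 mm ≈ 17.8 m.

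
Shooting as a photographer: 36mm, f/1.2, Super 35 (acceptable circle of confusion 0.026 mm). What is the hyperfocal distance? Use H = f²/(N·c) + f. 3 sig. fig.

Hyperfocal distance H = f²/(N·c) + f = 36²/(1.2 × 0.026) + 36 = 1296/0.0312 + 36 ≈ 41574.5 mm ≈ 41.6 m.

41.6 m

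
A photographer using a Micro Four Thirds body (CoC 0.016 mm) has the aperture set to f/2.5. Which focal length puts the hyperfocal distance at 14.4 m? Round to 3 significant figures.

From H = f²/(N·c) + f, with f ≪ H: f ≈ √(H·N·c) = √(14400 × 2.5 × 0.016) = √576.00 ≈ 24.00 mm.
The +f correction barely moves this — solving exactly, f² + N·c·f − N·c·H = 0 ⇒ f = (−N·c + √((N·c)² + 4·N·c·H))/2 = (−0.04 + √2304.0)/2 ≈ 23.980 mm, so f ≈ 24.0 mm.

24.0 mm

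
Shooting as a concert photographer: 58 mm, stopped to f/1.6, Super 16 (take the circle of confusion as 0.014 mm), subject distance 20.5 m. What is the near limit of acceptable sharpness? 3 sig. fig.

Hyperfocal distance H = f²/(N·c) + f = 58²/(1.6 × 0.014) + 58 = 3364/0.0224 + 58 ≈ 150236.6 mm ≈ 150.2 m.
Near limit Dn = s·(H − f)/(H + s − 2f) = 20500 × (150236.6 − 58) / (150236.6 + 20500 − 2 × 58) = 20500 × 150178.6 / 170620.6 ≈ 18044 mm ≈ 18.0 m.

18.0 m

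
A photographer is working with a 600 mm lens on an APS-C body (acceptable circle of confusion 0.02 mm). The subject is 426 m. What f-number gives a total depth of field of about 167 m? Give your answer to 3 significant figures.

f/8

Write h = H − f = f²/(N·c). The thin-lens limits are Dn = s·h/(h + (s−f)) and Df = s·h/(h − (s−f)), so DoF = Df − Dn = 2·s·(s−f)·h / (h² − (s−f)²).
That is a quadratic in h: DoF·h² − 2·s·(s−f)·h − DoF·(s−f)² = 0 ⇒ h = (s−f)·(s + √(s² + DoF²)) / DoF = 425400 × (426000 + √(426000² + 167000²)) / 167000 = 425400 × (426000 + 457564) / 167000 ≈ 2250708 mm.
Then N = f²/(c·h) = 600² / (0.02 × 2250708) = 360000 / 45014 ≈ 8.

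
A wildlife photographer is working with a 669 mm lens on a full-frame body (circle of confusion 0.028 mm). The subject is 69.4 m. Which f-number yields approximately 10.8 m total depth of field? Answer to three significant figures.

f/18

Write h = H − f = f²/(N·c). The thin-lens limits are Dn = s·h/(h + (s−f)) and Df = s·h/(h − (s−f)), so DoF = Df − Dn = 2·s·(s−f)·h / (h² − (s−f)²).
That is a quadratic in h: DoF·h² − 2·s·(s−f)·h − DoF·(s−f)² = 0 ⇒ h = (s−f)·(s + √(s² + DoF²)) / DoF = 68731 × (69400 + √(69400² + 10800²)) / 10800 = 68731 × (69400 + 70235.3) / 10800 ≈ 888637 mm.
Then N = f²/(c·h) = 669² / (0.028 × 888637) = 447561 / 24882 ≈ 18.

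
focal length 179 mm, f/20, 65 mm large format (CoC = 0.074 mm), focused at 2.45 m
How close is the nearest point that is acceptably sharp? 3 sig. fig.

2.22 m

Hyperfocal distance H = f²/(N·c) + f = 179²/(20 × 0.074) + 179 = 32041/1.48 + 179 ≈ 21828.3 mm ≈ 21.83 m.
Near limit Dn = s·(H − f)/(H + s − 2f) = 2450 × (21828.3 − 179) / (21828.3 + 2450 − 2 × 179) = 2450 × 21649.3 / 23920.3 ≈ 2217.4 mm ≈ 2.22 m.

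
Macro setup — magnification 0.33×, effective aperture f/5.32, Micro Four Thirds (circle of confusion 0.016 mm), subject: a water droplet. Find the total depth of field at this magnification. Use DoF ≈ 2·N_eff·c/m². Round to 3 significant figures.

1.56 mm

At magnification m, DoF ≈ 2·N_eff·c/m² = 2 × 5.32 × 0.016 / 0.33² = 0.1702 / 0.1089 ≈ 1.56 mm.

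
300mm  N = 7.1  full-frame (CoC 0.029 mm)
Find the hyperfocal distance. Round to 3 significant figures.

Hyperfocal distance H = f²/(N·c) + f = 300²/(7.1 × 0.029) + 300 = 90000/0.2059 + 300 ≈ 437405.4 mm ≈ 437 m.

437 m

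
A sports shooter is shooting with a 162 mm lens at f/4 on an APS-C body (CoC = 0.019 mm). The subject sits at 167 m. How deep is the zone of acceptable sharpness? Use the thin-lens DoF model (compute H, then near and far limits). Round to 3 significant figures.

211 m

Hyperfocal distance H = f²/(N·c) + f = 162²/(4 × 0.019) + 162 = 26244/0.076 + 162 ≈ 345477.8 mm ≈ 345.5 m.
Near limit Dn = s·(H − f)/(H + s − 2f) = 167000 × (345477.8 − 162) / (345477.8 + 167000 − 2 × 162) = 167000 × 345315.8 / 512153.8 ≈ 112598 mm.
Far limit Df = s·(H − f)/(H − s) = 167000 × (345477.8 − 162) / (345477.8 − 167000) = 167000 × 345315.8 / 178477.8 ≈ 323109 mm.
Depth of field = Df − Dn = 323109 − 112598 ≈ 210511 mm ≈ 211 m.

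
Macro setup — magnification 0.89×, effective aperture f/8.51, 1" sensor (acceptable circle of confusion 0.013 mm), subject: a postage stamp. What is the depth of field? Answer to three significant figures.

0.279 mm

At magnification m, DoF ≈ 2·N_eff·c/m² = 2 × 8.51 × 0.013 / 0.89² = 0.2213 / 0.7921 ≈ 0.279 mm.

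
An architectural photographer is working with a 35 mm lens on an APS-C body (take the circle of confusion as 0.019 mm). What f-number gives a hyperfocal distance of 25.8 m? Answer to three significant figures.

Rearrange H = f²/(N·c) + f for N: N = f² / ((H − f)·c).
N = 35² / ((25800 − 35) × 0.019) = 1225 / 489.5 ≈ 2.50.

f/2.50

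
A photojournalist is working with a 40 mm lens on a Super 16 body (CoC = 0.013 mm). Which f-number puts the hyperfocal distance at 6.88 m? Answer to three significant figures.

f/18

Rearrange H = f²/(N·c) + f for N: N = f² / ((H − f)·c).
N = 40² / ((6880 − 40) × 0.013) = 1600 / 88.92 ≈ 18.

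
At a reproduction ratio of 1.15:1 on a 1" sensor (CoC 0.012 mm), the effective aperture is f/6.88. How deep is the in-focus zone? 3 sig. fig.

At magnification m, DoF ≈ 2·N_eff·c/m² = 2 × 6.88 × 0.012 / 1.15² = 0.1651 / 1.322 ≈ 0.125 mm.

0.125 mm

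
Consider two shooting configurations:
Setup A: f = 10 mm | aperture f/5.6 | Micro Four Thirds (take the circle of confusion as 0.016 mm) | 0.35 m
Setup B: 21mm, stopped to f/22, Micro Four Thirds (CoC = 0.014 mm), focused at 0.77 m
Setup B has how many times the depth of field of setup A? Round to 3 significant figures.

Setup A: H = 10²/(5.6×0.016) + 10 ≈ 1126.1 mm; DoF = Df − Dn = 503.34 − 268.27 ≈ 235.07 mm.
Setup B: H = 21²/(22×0.014) + 21 ≈ 1452.8 mm; DoF = Df − Dn = 1614.6 − 505.5 ≈ 1109.1 mm.
Ratio = 1109.1 / 235.07 ≈ 4.72.

4.72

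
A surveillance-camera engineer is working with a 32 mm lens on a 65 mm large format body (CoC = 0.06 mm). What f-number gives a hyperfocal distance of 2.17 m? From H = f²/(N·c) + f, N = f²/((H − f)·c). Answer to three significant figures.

Rearrange H = f²/(N·c) + f for N: N = f² / ((H − f)·c).
N = 32² / ((2170 − 32) × 0.06) = 1024 / 128.3 ≈ 7.98.

f/7.98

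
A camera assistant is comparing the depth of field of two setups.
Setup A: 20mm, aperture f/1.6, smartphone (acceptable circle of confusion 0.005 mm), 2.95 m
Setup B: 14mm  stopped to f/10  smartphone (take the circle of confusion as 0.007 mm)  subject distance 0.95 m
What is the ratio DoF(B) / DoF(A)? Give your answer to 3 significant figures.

2.06

Setup A: H = 20²/(1.6×0.005) + 20 ≈ 50020.0 mm; DoF = Df − Dn = 3133.63 − 2786.70 ≈ 346.93 mm.
Setup B: H = 14²/(10×0.007) + 14 ≈ 2814.0 mm; DoF = Df − Dn = 1427.04 − 711.99 ≈ 715.05 mm.
Ratio = 715.05 / 346.93 ≈ 2.06.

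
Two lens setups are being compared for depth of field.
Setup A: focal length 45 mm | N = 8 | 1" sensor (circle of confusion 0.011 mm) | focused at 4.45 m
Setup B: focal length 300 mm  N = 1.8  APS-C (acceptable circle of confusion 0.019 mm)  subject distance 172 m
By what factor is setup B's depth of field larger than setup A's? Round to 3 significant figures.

12.7

Setup A: H = 45²/(8×0.011) + 45 ≈ 23056.4 mm; DoF = Df − Dn = 5503.5 − 3735.0 ≈ 1768.5 mm.
Setup B: H = 300²/(1.8×0.019) + 300 ≈ 2631878.9 mm; DoF = Df − Dn = 184006 − 161465 ≈ 22541 mm.
Ratio = 22541 / 1768.5 ≈ 12.7.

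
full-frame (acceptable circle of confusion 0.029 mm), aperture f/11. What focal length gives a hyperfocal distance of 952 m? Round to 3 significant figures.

551 mm

From H = f²/(N·c) + f, with f ≪ H: f ≈ √(H·N·c) = √(952000 × 11 × 0.029) = √303688 ≈ 551.1 mm.
The +f correction barely moves this — solving exactly, f² + N·c·f − N·c·H = 0 ⇒ f = (−N·c + √((N·c)² + 4·N·c·H))/2 = (−0.319 + √1214752)/2 ≈ 550.92 mm, so f ≈ 551 mm.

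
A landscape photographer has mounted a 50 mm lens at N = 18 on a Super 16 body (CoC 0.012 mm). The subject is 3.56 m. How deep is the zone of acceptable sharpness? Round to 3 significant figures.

Hyperfocal distance H = f²/(N·c) + f = 50²/(18 × 0.012) + 50 = 2500/0.216 + 50 ≈ 11624.1 mm ≈ 11.62 m.
Near limit Dn = s·(H − f)/(H + s − 2f) = 3560 × (11624.1 − 50) / (11624.1 + 3560 − 2 × 50) = 3560 × 11574.1 / 15084.1 ≈ 2731.6 mm.
Far limit Df = s·(H − f)/(H − s) = 3560 × (11624.1 − 50) / (11624.1 − 3560) = 3560 × 11574.1 / 8064.1 ≈ 5109.5 mm.
Depth of field = Df − Dn = 5109.5 − 2731.6 ≈ 2377.9 mm ≈ 2.38 m.

2.38 m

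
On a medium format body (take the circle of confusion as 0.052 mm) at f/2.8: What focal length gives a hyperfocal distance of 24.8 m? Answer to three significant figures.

From H = f²/(N·c) + f, with f ≪ H: f ≈ √(H·N·c) = √(24800 × 2.8 × 0.052) = √3610.9 ≈ 60.09 mm.
Exact: f² + N·c·f − N·c·H = 0 ⇒ f = (−N·c + √((N·c)² + 4·N·c·H))/2 = (−0.1456 + √14444)/2 ≈ 60.018 mm ≈ 60.0 mm.

60.0 mm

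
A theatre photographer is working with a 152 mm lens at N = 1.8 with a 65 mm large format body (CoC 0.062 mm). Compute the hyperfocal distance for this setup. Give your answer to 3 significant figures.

207 m

Hyperfocal distance H = f²/(N·c) + f = 152²/(1.8 × 0.062) + 152 = 23104/0.1116 + 152 ≈ 207177.1 mm ≈ 207 m.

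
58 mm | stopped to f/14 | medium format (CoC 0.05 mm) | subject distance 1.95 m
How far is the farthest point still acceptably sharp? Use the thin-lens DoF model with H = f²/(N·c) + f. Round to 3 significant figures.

Hyperfocal distance H = f²/(N·c) + f = 58²/(14 × 0.05) + 58 = 3364/0.7 + 58 ≈ 4863.7 mm ≈ 4.864 m.
Far limit Df = s·(H − f)/(H − s) = 1950 × (4863.7 − 58) / (4863.7 − 1950) = 1950 × 4805.7 / 2913.7 ≈ 3216.2 mm ≈ 3.22 m.

3.22 m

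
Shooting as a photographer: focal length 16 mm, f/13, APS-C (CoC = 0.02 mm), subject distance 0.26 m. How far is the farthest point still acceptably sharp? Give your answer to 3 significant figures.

Hyperfocal distance H = f²/(N·c) + f = 16²/(13 × 0.02) + 16 = 256/0.26 + 16 ≈ 1000.6 mm ≈ 1.001 m.
Far limit Df = s·(H − f)/(H − s) = 260 × (1000.6 − 16) / (1000.6 − 260) = 260 × 984.6 / 740.6 ≈ 345.66 mm.

346 mm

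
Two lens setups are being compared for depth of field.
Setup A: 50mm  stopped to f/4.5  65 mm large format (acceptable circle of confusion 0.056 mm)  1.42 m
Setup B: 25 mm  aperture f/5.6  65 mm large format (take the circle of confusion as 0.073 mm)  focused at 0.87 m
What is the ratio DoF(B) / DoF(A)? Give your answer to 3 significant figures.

3.46

Setup A: H = 50²/(4.5×0.056) + 50 ≈ 9970.6 mm; DoF = Df − Dn = 1647.52 − 1247.70 ≈ 399.82 mm.
Setup B: H = 25²/(5.6×0.073) + 25 ≈ 1553.9 mm; DoF = Df − Dn = 1945.0 − 560.3 ≈ 1384.7 mm.
Ratio = 1384.7 / 399.82 ≈ 3.46.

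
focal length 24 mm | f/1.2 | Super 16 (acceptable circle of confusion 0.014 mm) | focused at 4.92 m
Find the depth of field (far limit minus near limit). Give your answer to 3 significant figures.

1.43 m

Hyperfocal distance H = f²/(N·c) + f = 24²/(1.2 × 0.014) + 24 = 576/0.0168 + 24 ≈ 34309.7 mm ≈ 34.31 m.
Near limit Dn = s·(H − f)/(H + s − 2f) = 4920 × (34309.7 − 24) / (34309.7 + 4920 − 2 × 24) = 4920 × 34285.7 / 39181.7 ≈ 4305.2 mm.
Far limit Df = s·(H − f)/(H − s) = 4920 × (34309.7 − 24) / (34309.7 − 4920) = 4920 × 34285.7 / 29389.7 ≈ 5739.6 mm.
Depth of field = Df − Dn = 5739.6 − 4305.2 ≈ 1434.4 mm ≈ 1.43 m.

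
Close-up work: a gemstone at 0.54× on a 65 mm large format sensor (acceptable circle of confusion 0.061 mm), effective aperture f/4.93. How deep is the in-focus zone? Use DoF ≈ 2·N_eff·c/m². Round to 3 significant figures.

2.06 mm

At magnification m, DoF ≈ 2·N_eff·c/m² = 2 × 4.93 × 0.061 / 0.54² = 0.6015 / 0.2916 ≈ 2.06 mm.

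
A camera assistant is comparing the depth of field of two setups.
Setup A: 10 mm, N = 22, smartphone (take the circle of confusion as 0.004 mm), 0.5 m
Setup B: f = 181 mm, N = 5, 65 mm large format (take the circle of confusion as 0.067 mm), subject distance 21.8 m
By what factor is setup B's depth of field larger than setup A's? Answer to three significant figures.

Setup A: H = 10²/(22×0.004) + 10 ≈ 1146.4 mm; DoF = Df − Dn = 879.04 − 349.36 ≈ 529.68 mm.
Setup B: H = 181²/(5×0.067) + 181 ≈ 97975.0 mm; DoF = Df − Dn = 27987 − 17853 ≈ 10134 mm.
Ratio = 10134 / 529.68 ≈ 19.1.

19.1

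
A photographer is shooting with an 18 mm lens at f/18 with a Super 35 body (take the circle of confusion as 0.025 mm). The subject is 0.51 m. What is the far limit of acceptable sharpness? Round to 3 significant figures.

Hyperfocal distance H = f²/(N·c) + f = 18²/(18 × 0.025) + 18 = 324/0.45 + 18 ≈ 738.0 mm ≈ 0.738 m.
Far limit Df = s·(H − f)/(H − s) = 510 × (738.0 − 18) / (738.0 − 510) = 510 × 720.0 / 228.0 ≈ 1610.5 mm ≈ 1.61 m.

1.61 m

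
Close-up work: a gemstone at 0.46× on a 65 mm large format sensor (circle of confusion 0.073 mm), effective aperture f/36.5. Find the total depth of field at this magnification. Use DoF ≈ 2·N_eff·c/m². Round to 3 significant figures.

At magnification m, DoF ≈ 2·N_eff·c/m² = 2 × 36.5 × 0.073 / 0.46² = 5.329 / 0.2116 ≈ 25.2 mm.

25.2 mm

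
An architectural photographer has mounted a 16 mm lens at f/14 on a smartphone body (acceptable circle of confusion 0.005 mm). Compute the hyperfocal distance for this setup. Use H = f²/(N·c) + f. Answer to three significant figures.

Hyperfocal distance H = f²/(N·c) + f = 16²/(14 × 0.005) + 16 = 256/0.07 + 16 ≈ 3673.1 mm ≈ 3.67 m.

3.67 m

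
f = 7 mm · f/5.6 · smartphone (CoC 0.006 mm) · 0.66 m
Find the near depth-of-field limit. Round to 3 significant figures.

456 mm

Hyperfocal distance H = f²/(N·c) + f = 7²/(5.6 × 0.006) + 7 = 49/0.0336 + 7 ≈ 1465.3 mm ≈ 1.465 m.
Near limit Dn = s·(H − f)/(H + s − 2f) = 660 × (1465.3 − 7) / (1465.3 + 660 − 2 × 7) = 660 × 1458.3 / 2111.3 ≈ 455.87 mm.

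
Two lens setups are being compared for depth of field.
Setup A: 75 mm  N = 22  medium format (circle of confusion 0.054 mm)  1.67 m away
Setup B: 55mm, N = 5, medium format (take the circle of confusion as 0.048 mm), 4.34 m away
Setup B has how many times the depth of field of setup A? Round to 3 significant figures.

2.63

Setup A: H = 75²/(22×0.054) + 75 ≈ 4809.8 mm; DoF = Df − Dn = 2518.3 − 1249.2 ≈ 1269.1 mm.
Setup B: H = 55²/(5×0.048) + 55 ≈ 12659.2 mm; DoF = Df − Dn = 6575.4 − 3238.9 ≈ 3336.5 mm.
Ratio = 3336.5 / 1269.1 ≈ 2.63.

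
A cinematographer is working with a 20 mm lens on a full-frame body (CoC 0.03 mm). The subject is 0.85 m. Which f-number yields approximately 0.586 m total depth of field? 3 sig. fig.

Write h = H − f = f²/(N·c). The thin-lens limits are Dn = s·h/(h + (s−f)) and Df = s·h/(h − (s−f)), so DoF = Df − Dn = 2·s·(s−f)·h / (h² − (s−f)²).
That is a quadratic in h: DoF·h² − 2·s·(s−f)·h − DoF·(s−f)² = 0 ⇒ h = (s−f)·(s + √(s² + DoF²)) / DoF = 830 × (850 + √(850² + 586²)) / 586 = 830 × (850 + 1032.42) / 586 ≈ 2666.2 mm.
Then N = f²/(c·h) = 20² / (0.03 × 2666.2) = 400 / 79.987 ≈ 5.

f/5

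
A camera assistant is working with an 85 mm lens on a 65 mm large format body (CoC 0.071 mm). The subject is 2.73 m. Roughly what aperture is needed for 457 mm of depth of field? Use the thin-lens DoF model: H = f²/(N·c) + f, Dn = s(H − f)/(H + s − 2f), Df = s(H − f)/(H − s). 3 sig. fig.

f/3.20

Write h = H − f = f²/(N·c). The thin-lens limits are Dn = s·h/(h + (s−f)) and Df = s·h/(h − (s−f)), so DoF = Df − Dn = 2·s·(s−f)·h / (h² − (s−f)²).
That is a quadratic in h: DoF·h² − 2·s·(s−f)·h − DoF·(s−f)² = 0 ⇒ h = (s−f)·(s + √(s² + DoF²)) / DoF = 2645 × (2730 + √(2730² + 457²)) / 457 = 2645 × (2730 + 2767.99) / 457 ≈ 31821 mm.
Then N = f²/(c·h) = 85² / (0.071 × 31821) = 7225 / 2259.3 ≈ 3.20.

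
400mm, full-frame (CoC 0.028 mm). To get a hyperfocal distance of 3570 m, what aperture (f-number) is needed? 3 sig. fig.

f/1.60

Rearrange H = f²/(N·c) + f for N: N = f² / ((H − f)·c).
N = 400² / ((3570000 − 400) × 0.028) = 160000 / 99949 ≈ 1.60.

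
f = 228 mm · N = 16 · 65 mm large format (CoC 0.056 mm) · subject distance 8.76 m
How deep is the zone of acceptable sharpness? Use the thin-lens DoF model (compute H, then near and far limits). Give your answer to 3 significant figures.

Hyperfocal distance H = f²/(N·c) + f = 228²/(16 × 0.056) + 228 = 51984/0.896 + 228 ≈ 58245.9 mm ≈ 58.25 m.
Near limit Dn = s·(H − f)/(H + s − 2f) = 8760 × (58245.9 − 228) / (58245.9 + 8760 − 2 × 228) = 8760 × 58017.9 / 66549.9 ≈ 7636.9 mm.
Far limit Df = s·(H − f)/(H − s) = 8760 × (58245.9 − 228) / (58245.9 − 8760) = 8760 × 58017.9 / 49485.9 ≈ 10270.3 mm.
Depth of field = Df − Dn = 10270.3 − 7636.9 ≈ 2633.4 mm ≈ 2.63 m.

2.63 m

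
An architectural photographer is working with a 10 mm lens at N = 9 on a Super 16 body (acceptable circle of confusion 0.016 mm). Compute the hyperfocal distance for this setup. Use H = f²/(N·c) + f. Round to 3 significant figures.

0.704 m

Hyperfocal distance H = f²/(N·c) + f = 10²/(9 × 0.016) + 10 = 100/0.144 + 10 ≈ 704.4 mm ≈ 0.704 m.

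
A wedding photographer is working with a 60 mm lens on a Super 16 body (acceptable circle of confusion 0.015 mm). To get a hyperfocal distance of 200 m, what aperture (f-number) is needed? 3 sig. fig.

Rearrange H = f²/(N·c) + f for N: N = f² / ((H − f)·c).
N = 60² / ((200000 − 60) × 0.015) = 3600 / 2999 ≈ 1.20.

f/1.20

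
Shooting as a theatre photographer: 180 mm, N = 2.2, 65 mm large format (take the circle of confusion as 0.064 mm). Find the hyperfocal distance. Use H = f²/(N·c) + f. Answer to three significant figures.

230 m

Hyperfocal distance H = f²/(N·c) + f = 180²/(2.2 × 0.064) + 180 = 32400/0.1408 + 180 ≈ 230293.6 mm ≈ 230 m.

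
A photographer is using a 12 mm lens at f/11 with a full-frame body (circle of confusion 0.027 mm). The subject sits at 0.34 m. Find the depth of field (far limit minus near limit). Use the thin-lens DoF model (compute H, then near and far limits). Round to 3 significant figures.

0.848 m

Hyperfocal distance H = f²/(N·c) + f = 12²/(11 × 0.027) + 12 = 144/0.297 + 12 ≈ 496.8 mm ≈ 0.497 m.
Near limit Dn = s·(H − f)/(H + s − 2f) = 340 × (496.8 − 12) / (496.8 + 340 − 2 × 12) = 340 × 484.8 / 812.8 ≈ 202.80 mm.
Far limit Df = s·(H − f)/(H − s) = 340 × (496.8 − 12) / (496.8 − 340) = 340 × 484.8 / 156.8 ≈ 1051.00 mm.
Depth of field = Df − Dn = 1051.00 − 202.80 ≈ 848.20 mm ≈ 0.848 m.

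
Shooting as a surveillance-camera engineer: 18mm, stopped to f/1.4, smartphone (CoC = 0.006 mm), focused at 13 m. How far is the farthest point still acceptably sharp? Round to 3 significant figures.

Hyperfocal distance H = f²/(N·c) + f = 18²/(1.4 × 0.006) + 18 = 324/0.0084 + 18 ≈ 38589.4 mm ≈ 38.59 m.
Far limit Df = s·(H − f)/(H − s) = 13000 × (38589.4 − 18) / (38589.4 − 13000) = 13000 × 38571.4 / 25589.4 ≈ 19595 mm ≈ 19.6 m.

19.6 m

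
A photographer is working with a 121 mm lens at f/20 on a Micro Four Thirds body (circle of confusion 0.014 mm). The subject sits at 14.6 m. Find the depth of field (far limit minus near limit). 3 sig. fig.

Hyperfocal distance H = f²/(N·c) + f = 121²/(20 × 0.014) + 121 = 14641/0.28 + 121 ≈ 52410.3 mm ≈ 52.41 m.
Near limit Dn = s·(H − f)/(H + s − 2f) = 14600 × (52410.3 − 121) / (52410.3 + 14600 − 2 × 121) = 14600 × 52289.3 / 66768.3 ≈ 11433.9 mm.
Far limit Df = s·(H − f)/(H − s) = 14600 × (52410.3 − 121) / (52410.3 − 14600) = 14600 × 52289.3 / 37810.3 ≈ 20190.9 mm.
Depth of field = Df − Dn = 20190.9 − 11433.9 ≈ 8757.0 mm ≈ 8.76 m.

8.76 m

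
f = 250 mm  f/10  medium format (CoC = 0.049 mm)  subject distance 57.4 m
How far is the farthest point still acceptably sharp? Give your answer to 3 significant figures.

Hyperfocal distance H = f²/(N·c) + f = 250²/(10 × 0.049) + 250 = 62500/0.49 + 250 ≈ 127801.0 mm ≈ 127.8 m.
Far limit Df = s·(H − f)/(H − s) = 57400 × (127801.0 − 250) / (127801.0 − 57400) = 57400 × 127551.0 / 70401.0 ≈ 103996 mm ≈ 104 m.

104 m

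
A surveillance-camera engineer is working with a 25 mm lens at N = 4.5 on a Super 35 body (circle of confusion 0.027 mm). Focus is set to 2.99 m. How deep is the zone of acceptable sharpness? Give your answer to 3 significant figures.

Hyperfocal distance H = f²/(N·c) + f = 25²/(4.5 × 0.027) + 25 = 625/0.1215 + 25 ≈ 5169.0 mm ≈ 5.169 m.
Near limit Dn = s·(H − f)/(H + s − 2f) = 2990 × (5169.0 − 25) / (5169.0 + 2990 − 2 × 25) = 2990 × 5144.0 / 8109.0 ≈ 1896.7 mm.
Far limit Df = s·(H − f)/(H − s) = 2990 × (5169.0 − 25) / (5169.0 − 2990) = 2990 × 5144.0 / 2179.0 ≈ 7058.5 mm.
Depth of field = Df − Dn = 7058.5 − 1896.7 ≈ 5161.8 mm ≈ 5.16 m.

5.16 m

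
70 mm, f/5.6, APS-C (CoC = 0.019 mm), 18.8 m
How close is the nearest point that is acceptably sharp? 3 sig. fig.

13.4 m

Hyperfocal distance H = f²/(N·c) + f = 70²/(5.6 × 0.019) + 70 = 4900/0.1064 + 70 ≈ 46122.6 mm ≈ 46.12 m.
Near limit Dn = s·(H − f)/(H + s − 2f) = 18800 × (46122.6 − 70) / (46122.6 + 18800 − 2 × 70) = 18800 × 46052.6 / 64782.6 ≈ 13365 mm ≈ 13.4 m.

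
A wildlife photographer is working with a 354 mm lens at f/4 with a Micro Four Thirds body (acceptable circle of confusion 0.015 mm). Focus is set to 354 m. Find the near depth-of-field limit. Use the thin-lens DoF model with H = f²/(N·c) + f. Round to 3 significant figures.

Hyperfocal distance H = f²/(N·c) + f = 354²/(4 × 0.015) + 354 = 125316/0.06 + 354 ≈ 2088954.0 mm ≈ 2089 m.
Near limit Dn = s·(H − f)/(H + s − 2f) = 354000 × (2088954.0 − 354) / (2088954.0 + 354000 − 2 × 354) = 354000 × 2088600.0 / 2442246.0 ≈ 302740 mm ≈ 303 m.

303 m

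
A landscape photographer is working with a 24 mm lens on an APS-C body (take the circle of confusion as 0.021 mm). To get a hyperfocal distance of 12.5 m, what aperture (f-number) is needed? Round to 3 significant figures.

Rearrange H = f²/(N·c) + f for N: N = f² / ((H − f)·c).
N = 24² / ((12500 − 24) × 0.021) = 576 / 262.0 ≈ 2.20.

f/2.20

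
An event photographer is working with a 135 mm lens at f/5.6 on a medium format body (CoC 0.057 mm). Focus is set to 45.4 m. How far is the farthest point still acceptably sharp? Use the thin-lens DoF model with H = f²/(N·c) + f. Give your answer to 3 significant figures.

Hyperfocal distance H = f²/(N·c) + f = 135²/(5.6 × 0.057) + 135 = 18225/0.3192 + 135 ≈ 57230.9 mm ≈ 57.23 m.
Far limit Df = s·(H − f)/(H − s) = 45400 × (57230.9 − 135) / (57230.9 − 45400) = 45400 × 57095.9 / 11830.9 ≈ 219101 mm ≈ 219 m.

219 m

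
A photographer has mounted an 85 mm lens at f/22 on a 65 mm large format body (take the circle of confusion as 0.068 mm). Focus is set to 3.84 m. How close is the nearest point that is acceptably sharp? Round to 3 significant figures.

2.16 m

Hyperfocal distance H = f²/(N·c) + f = 85²/(22 × 0.068) + 85 = 7225/1.496 + 85 ≈ 4914.5 mm ≈ 4.915 m.
Near limit Dn = s·(H − f)/(H + s − 2f) = 3840 × (4914.5 − 85) / (4914.5 + 3840 − 2 × 85) = 3840 × 4829.5 / 8584.5 ≈ 2160.3 mm ≈ 2.16 m.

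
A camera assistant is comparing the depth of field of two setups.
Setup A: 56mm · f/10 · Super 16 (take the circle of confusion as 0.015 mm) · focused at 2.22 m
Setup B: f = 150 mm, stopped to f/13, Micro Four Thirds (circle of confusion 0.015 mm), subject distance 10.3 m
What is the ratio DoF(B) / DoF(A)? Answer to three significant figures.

3.93

Setup A: H = 56²/(10×0.015) + 56 ≈ 20962.7 mm; DoF = Df − Dn = 2476.32 − 2011.77 ≈ 464.55 mm.
Setup B: H = 150²/(13×0.015) + 150 ≈ 115534.6 mm; DoF = Df − Dn = 11293.4 − 9467.2 ≈ 1826.2 mm.
Ratio = 1826.2 / 464.55 ≈ 3.93.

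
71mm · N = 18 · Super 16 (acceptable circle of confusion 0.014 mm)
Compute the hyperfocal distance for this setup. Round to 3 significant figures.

Hyperfocal distance H = f²/(N·c) + f = 71²/(18 × 0.014) + 71 = 5041/0.252 + 71 ≈ 20075.0 mm ≈ 20.1 m.

20.1 m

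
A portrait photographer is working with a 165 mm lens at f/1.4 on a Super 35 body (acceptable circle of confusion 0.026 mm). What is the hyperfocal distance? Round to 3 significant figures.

748 m

Hyperfocal distance H = f²/(N·c) + f = 165²/(1.4 × 0.026) + 165 = 27225/0.0364 + 165 ≈ 748104.6 mm ≈ 748 m.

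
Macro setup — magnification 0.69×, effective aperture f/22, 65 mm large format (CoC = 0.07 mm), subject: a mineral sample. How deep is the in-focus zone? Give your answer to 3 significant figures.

At magnification m, DoF ≈ 2·N_eff·c/m² = 2 × 22 × 0.07 / 0.69² = 3.08 / 0.4761 ≈ 6.47 mm.

6.47 mm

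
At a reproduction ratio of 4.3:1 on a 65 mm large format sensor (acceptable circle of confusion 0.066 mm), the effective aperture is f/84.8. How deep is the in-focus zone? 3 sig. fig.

0.605 mm

At magnification m, DoF ≈ 2·N_eff·c/m² = 2 × 84.8 × 0.066 / 4.3² = 11.19 / 18.49 ≈ 0.605 mm.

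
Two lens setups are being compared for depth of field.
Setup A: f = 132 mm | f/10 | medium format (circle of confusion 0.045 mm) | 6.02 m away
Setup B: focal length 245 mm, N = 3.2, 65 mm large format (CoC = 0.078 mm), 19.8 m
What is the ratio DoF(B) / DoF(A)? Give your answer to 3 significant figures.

1.73

Setup A: H = 132²/(10×0.045) + 132 ≈ 38852.0 mm; DoF = Df − Dn = 7099.6 − 5225.4 ≈ 1874.2 mm.
Setup B: H = 245²/(3.2×0.078) + 245 ≈ 240729.8 mm; DoF = Df − Dn = 21552.5 − 18311.0 ≈ 3241.5 mm.
Ratio = 3241.5 / 1874.2 ≈ 1.73.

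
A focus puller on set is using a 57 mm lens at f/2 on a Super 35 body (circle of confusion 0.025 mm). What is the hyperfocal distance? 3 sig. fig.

Hyperfocal distance H = f²/(N·c) + f = 57²/(2 × 0.025) + 57 = 3249/0.05 + 57 ≈ 65037.0 mm ≈ 65.0 m.

65.0 m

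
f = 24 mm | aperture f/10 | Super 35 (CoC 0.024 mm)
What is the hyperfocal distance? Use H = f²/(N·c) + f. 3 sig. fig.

2.42 m

Hyperfocal distance H = f²/(N·c) + f = 24²/(10 × 0.024) + 24 = 576/0.24 + 24 ≈ 2424.0 mm ≈ 2.42 m.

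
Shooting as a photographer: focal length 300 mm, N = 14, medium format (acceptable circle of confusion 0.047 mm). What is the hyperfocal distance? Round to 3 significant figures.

137 m

Hyperfocal distance H = f²/(N·c) + f = 300²/(14 × 0.047) + 300 = 90000/0.658 + 300 ≈ 137078.1 mm ≈ 137 m.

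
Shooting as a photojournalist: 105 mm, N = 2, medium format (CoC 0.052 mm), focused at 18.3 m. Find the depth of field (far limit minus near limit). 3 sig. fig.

6.47 m

Hyperfocal distance H = f²/(N·c) + f = 105²/(2 × 0.052) + 105 = 11025/0.104 + 105 ≈ 106114.6 mm ≈ 106.1 m.
Near limit Dn = s·(H − f)/(H + s − 2f) = 18300 × (106114.6 − 105) / (106114.6 + 18300 − 2 × 105) = 18300 × 106009.6 / 124204.6 ≈ 15619.2 mm.
Far limit Df = s·(H − f)/(H − s) = 18300 × (106114.6 − 105) / (106114.6 − 18300) = 18300 × 106009.6 / 87814.6 ≈ 22091.7 mm.
Depth of field = Df − Dn = 22091.7 − 15619.2 ≈ 6472.5 mm ≈ 6.47 m.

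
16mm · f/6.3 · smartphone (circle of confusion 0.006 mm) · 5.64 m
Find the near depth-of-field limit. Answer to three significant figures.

Hyperfocal distance H = f²/(N·c) + f = 16²/(6.3 × 0.006) + 16 = 256/0.0378 + 16 ≈ 6788.5 mm ≈ 6.788 m.
Near limit Dn = s·(H − f)/(H + s − 2f) = 5640 × (6788.5 − 16) / (6788.5 + 5640 − 2 × 16) = 5640 × 6772.5 / 12396.5 ≈ 3081.3 mm ≈ 3.08 m.

3.08 m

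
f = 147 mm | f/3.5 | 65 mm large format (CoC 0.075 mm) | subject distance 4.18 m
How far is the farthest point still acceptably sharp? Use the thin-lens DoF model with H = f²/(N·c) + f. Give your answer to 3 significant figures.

Hyperfocal distance H = f²/(N·c) + f = 147²/(3.5 × 0.075) + 147 = 21609/0.2625 + 147 ≈ 82467.0 mm ≈ 82.47 m.
Far limit Df = s·(H − f)/(H − s) = 4180 × (82467.0 − 147) / (82467.0 − 4180) = 4180 × 82320.0 / 78287.0 ≈ 4395.3 mm ≈ 4.40 m.

4.40 m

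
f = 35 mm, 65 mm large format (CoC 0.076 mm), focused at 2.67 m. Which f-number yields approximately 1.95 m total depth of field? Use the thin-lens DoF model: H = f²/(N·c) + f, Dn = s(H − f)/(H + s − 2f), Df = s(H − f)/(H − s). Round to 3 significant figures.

f/2.00

Write h = H − f = f²/(N·c). The thin-lens limits are Dn = s·h/(h + (s−f)) and Df = s·h/(h − (s−f)), so DoF = Df − Dn = 2·s·(s−f)·h / (h² − (s−f)²).
That is a quadratic in h: DoF·h² − 2·s·(s−f)·h − DoF·(s−f)² = 0 ⇒ h = (s−f)·(s + √(s² + DoF²)) / DoF = 2635 × (2670 + √(2670² + 1950²)) / 1950 = 2635 × (2670 + 3306.27) / 1950 ≈ 8075.6 mm.
Then N = f²/(c·h) = 35² / (0.076 × 8075.6) = 1225 / 613.75 ≈ 2.00.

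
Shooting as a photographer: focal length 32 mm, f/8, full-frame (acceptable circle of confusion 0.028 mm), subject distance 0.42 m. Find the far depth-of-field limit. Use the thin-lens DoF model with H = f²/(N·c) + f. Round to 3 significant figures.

459 mm

Hyperfocal distance H = f²/(N·c) + f = 32²/(8 × 0.028) + 32 = 1024/0.224 + 32 ≈ 4603.4 mm ≈ 4.603 m.
Far limit Df = s·(H − f)/(H − s) = 420 × (4603.4 − 32) / (4603.4 − 420) = 420 × 4571.4 / 4183.4 ≈ 458.95 mm.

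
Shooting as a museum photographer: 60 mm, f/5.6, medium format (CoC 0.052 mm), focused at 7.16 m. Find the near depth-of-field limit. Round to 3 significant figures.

Hyperfocal distance H = f²/(N·c) + f = 60²/(5.6 × 0.052) + 60 = 3600/0.2912 + 60 ≈ 12422.6 mm ≈ 12.42 m.
Near limit Dn = s·(H − f)/(H + s − 2f) = 7160 × (12422.6 − 60) / (12422.6 + 7160 − 2 × 60) = 7160 × 12362.6 / 19462.6 ≈ 4548.0 mm ≈ 4.55 m.

4.55 m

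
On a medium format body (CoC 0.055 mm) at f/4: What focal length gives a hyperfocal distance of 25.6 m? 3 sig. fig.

74.9 mm

From H = f²/(N·c) + f, with f ≪ H: f ≈ √(H·N·c) = √(25600 × 4 × 0.055) = √5632.0 ≈ 75.05 mm.
Exact: f² + N·c·f − N·c·H = 0 ⇒ f = (−N·c + √((N·c)² + 4·N·c·H))/2 = (−0.22 + √22528)/2 ≈ 74.937 mm ≈ 74.9 mm.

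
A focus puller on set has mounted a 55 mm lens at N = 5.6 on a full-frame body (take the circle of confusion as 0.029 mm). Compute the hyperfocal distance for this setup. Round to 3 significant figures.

Hyperfocal distance H = f²/(N·c) + f = 55²/(5.6 × 0.029) + 55 = 3025/0.1624 + 55 ≈ 18681.8 mm ≈ 18.7 m.

18.7 m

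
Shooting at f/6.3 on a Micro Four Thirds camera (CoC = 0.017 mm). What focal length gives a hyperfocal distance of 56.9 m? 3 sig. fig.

From H = f²/(N·c) + f, with f ≪ H: f ≈ √(H·N·c) = √(56900 × 6.3 × 0.017) = √6094.0 ≈ 78.06 mm.
Exact: f² + N·c·f − N·c·H = 0 ⇒ f = (−N·c + √((N·c)² + 4·N·c·H))/2 = (−0.1071 + √24376)/2 ≈ 78.010 mm ≈ 78.0 mm.

78.0 mm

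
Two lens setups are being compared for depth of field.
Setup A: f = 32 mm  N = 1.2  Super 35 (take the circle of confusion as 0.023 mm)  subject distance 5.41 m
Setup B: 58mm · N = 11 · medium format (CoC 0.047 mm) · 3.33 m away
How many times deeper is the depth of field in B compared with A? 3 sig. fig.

Setup A: H = 32²/(1.2×0.023) + 32 ≈ 37133.4 mm; DoF = Df − Dn = 6327.1 − 4725.1 ≈ 1602.0 mm.
Setup B: H = 58²/(11×0.047) + 58 ≈ 6564.8 mm; DoF = Df − Dn = 6698.3 − 2215.8 ≈ 4482.5 mm.
Ratio = 4482.5 / 1602.0 ≈ 2.80.

2.80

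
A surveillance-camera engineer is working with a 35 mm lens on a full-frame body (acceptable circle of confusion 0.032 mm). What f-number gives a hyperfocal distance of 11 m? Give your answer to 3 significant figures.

Rearrange H = f²/(N·c) + f for N: N = f² / ((H − f)·c).
N = 35² / ((11000 − 35) × 0.032) = 1225 / 350.9 ≈ 3.49.

f/3.49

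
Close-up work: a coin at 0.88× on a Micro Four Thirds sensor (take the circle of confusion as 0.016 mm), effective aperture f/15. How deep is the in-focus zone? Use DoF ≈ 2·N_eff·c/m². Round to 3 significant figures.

At magnification m, DoF ≈ 2·N_eff·c/m² = 2 × 15 × 0.016 / 0.88² = 0.48 / 0.7744 ≈ 0.62 mm.

0.620 mm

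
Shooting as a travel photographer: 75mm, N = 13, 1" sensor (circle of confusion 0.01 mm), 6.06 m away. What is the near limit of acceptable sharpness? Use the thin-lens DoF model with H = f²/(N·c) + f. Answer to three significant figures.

Hyperfocal distance H = f²/(N·c) + f = 75²/(13 × 0.01) + 75 = 5625/0.13 + 75 ≈ 43344.2 mm ≈ 43.34 m.
Near limit Dn = s·(H − f)/(H + s − 2f) = 6060 × (43344.2 − 75) / (43344.2 + 6060 − 2 × 75) = 6060 × 43269.2 / 49254.2 ≈ 5323.6 mm ≈ 5.32 m.

5.32 m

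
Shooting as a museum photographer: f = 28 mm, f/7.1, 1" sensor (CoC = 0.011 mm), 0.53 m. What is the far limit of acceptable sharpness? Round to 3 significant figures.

0.558 m

Hyperfocal distance H = f²/(N·c) + f = 28²/(7.1 × 0.011) + 28 = 784/0.0781 + 28 ≈ 10066.4 mm ≈ 10.07 m.
Far limit Df = s·(H − f)/(H − s) = 530 × (10066.4 − 28) / (10066.4 − 530) = 530 × 10038.4 / 9536.4 ≈ 557.90 mm ≈ 0.558 m.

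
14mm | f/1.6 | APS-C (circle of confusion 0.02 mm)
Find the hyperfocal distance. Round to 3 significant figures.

6.14 m

Hyperfocal distance H = f²/(N·c) + f = 14²/(1.6 × 0.02) + 14 = 196/0.032 + 14 ≈ 6139.0 mm ≈ 6.14 m.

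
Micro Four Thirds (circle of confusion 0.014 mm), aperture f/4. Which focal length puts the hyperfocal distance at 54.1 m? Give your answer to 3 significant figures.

55.0 mm

From H = f²/(N·c) + f, with f ≪ H: f ≈ √(H·N·c) = √(54100 × 4 × 0.014) = √3029.6 ≈ 55.04 mm.
The +f correction barely moves this — solving exactly, f² + N·c·f − N·c·H = 0 ⇒ f = (−N·c + √((N·c)² + 4·N·c·H))/2 = (−0.056 + √12118)/2 ≈ 55.014 mm, so f ≈ 55.0 mm.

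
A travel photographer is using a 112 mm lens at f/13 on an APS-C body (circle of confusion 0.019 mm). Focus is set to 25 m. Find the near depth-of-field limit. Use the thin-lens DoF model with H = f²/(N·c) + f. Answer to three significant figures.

16.8 m

Hyperfocal distance H = f²/(N·c) + f = 112²/(13 × 0.019) + 112 = 12544/0.247 + 112 ≈ 50897.4 mm ≈ 50.90 m.
Near limit Dn = s·(H − f)/(H + s − 2f) = 25000 × (50897.4 − 112) / (50897.4 + 25000 − 2 × 112) = 25000 × 50785.4 / 75673.4 ≈ 16778 mm ≈ 16.8 m.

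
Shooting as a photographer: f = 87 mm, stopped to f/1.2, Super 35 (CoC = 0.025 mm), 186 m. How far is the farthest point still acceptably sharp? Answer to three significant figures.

Hyperfocal distance H = f²/(N·c) + f = 87²/(1.2 × 0.025) + 87 = 7569/0.03 + 87 ≈ 252387.0 mm ≈ 252.4 m.
Far limit Df = s·(H − f)/(H − s) = 186000 × (252387.0 − 87) / (252387.0 − 186000) = 186000 × 252300.0 / 66387.0 ≈ 706882 mm ≈ 707 m.

707 m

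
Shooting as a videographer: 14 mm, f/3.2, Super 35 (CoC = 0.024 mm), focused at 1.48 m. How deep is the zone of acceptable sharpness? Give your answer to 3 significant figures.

Hyperfocal distance H = f²/(N·c) + f = 14²/(3.2 × 0.024) + 14 = 196/0.0768 + 14 ≈ 2566.1 mm ≈ 2.566 m.
Near limit Dn = s·(H − f)/(H + s − 2f) = 1480 × (2566.1 − 14) / (2566.1 + 1480 − 2 × 14) = 1480 × 2552.1 / 4018.1 ≈ 940.0 mm.
Far limit Df = s·(H − f)/(H − s) = 1480 × (2566.1 − 14) / (2566.1 − 1480) = 1480 × 2552.1 / 1086.1 ≈ 3477.7 mm.
Depth of field = Df − Dn = 3477.7 − 940.0 ≈ 2537.7 mm ≈ 2.54 m.

2.54 m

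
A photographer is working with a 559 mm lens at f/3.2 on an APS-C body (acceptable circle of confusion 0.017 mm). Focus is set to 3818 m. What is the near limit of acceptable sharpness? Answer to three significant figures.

Hyperfocal distance H = f²/(N·c) + f = 559²/(3.2 × 0.017) + 559 = 312481/0.0544 + 559 ≈ 5744695.0 mm ≈ 5745 m.
Near limit Dn = s·(H − f)/(H + s − 2f) = 3818000 × (5744695.0 − 559) / (5744695.0 + 3818000 − 2 × 559) = 3818000 × 5744136.0 / 9561577.0 ≈ 2293671 mm ≈ 2290 m.

2290 m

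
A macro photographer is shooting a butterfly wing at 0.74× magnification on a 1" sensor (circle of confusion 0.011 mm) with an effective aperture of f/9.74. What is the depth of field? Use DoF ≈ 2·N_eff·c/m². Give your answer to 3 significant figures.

At magnification m, DoF ≈ 2·N_eff·c/m² = 2 × 9.74 × 0.011 / 0.74² = 0.2143 / 0.5476 ≈ 0.391 mm.

0.391 mm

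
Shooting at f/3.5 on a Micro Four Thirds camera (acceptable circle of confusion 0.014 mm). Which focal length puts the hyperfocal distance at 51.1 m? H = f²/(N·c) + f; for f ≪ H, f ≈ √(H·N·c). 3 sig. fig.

50.0 mm

From H = f²/(N·c) + f, with f ≪ H: f ≈ √(H·N·c) = √(51100 × 3.5 × 0.014) = √2503.9 ≈ 50.04 mm.
The +f correction barely moves this — solving exactly, f² + N·c·f − N·c·H = 0 ⇒ f = (−N·c + √((N·c)² + 4·N·c·H))/2 = (−0.049 + √10016)/2 ≈ 50.014 mm, so f ≈ 50.0 mm.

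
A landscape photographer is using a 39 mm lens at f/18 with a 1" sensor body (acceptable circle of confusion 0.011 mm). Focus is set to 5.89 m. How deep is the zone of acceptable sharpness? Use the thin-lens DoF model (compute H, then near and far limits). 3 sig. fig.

Hyperfocal distance H = f²/(N·c) + f = 39²/(18 × 0.011) + 39 = 1521/0.198 + 39 ≈ 7720.8 mm ≈ 7.721 m.
Near limit Dn = s·(H − f)/(H + s − 2f) = 5890 × (7720.8 − 39) / (7720.8 + 5890 − 2 × 39) = 5890 × 7681.8 / 13532.8 ≈ 3343 mm.
Far limit Df = s·(H − f)/(H − s) = 5890 × (7720.8 − 39) / (7720.8 − 5890) = 5890 × 7681.8 / 1830.8 ≈ 24713 mm.
Depth of field = Df − Dn = 24713 − 3343 ≈ 21370 mm ≈ 21.4 m.

21.4 m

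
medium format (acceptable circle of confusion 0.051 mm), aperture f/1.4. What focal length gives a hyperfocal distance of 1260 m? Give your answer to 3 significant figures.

From H = f²/(N·c) + f, with f ≪ H: f ≈ √(H·N·c) = √(1260000 × 1.4 × 0.051) = √89964 ≈ 299.9 mm.
The +f correction barely moves this — solving exactly, f² + N·c·f − N·c·H = 0 ⇒ f = (−N·c + √((N·c)² + 4·N·c·H))/2 = (−0.0714 + √359856)/2 ≈ 299.90 mm, so f ≈ 300 mm.

300 mm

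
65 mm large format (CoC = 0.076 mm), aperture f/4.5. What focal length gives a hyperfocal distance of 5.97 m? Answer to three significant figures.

From H = f²/(N·c) + f, with f ≪ H: f ≈ √(H·N·c) = √(5970 × 4.5 × 0.076) = √2041.7 ≈ 45.19 mm.
Exact: f² + N·c·f − N·c·H = 0 ⇒ f = (−N·c + √((N·c)² + 4·N·c·H))/2 = (−0.342 + √8167.1)/2 ≈ 45.015 mm ≈ 45.0 mm.

45.0 mm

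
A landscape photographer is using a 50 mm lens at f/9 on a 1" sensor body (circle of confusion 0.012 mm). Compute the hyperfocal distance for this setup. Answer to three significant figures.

Hyperfocal distance H = f²/(N·c) + f = 50²/(9 × 0.012) + 50 = 2500/0.108 + 50 ≈ 23198.1 mm ≈ 23.2 m.

23.2 m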